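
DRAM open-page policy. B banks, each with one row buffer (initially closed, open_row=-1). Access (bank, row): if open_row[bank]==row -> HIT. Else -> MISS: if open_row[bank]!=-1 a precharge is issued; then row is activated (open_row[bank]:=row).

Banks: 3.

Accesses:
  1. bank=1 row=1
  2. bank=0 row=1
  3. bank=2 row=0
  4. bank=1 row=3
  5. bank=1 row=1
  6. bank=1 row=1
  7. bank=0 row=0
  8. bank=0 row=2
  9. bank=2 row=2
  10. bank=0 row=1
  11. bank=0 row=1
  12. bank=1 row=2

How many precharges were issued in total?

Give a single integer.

Acc 1: bank1 row1 -> MISS (open row1); precharges=0
Acc 2: bank0 row1 -> MISS (open row1); precharges=0
Acc 3: bank2 row0 -> MISS (open row0); precharges=0
Acc 4: bank1 row3 -> MISS (open row3); precharges=1
Acc 5: bank1 row1 -> MISS (open row1); precharges=2
Acc 6: bank1 row1 -> HIT
Acc 7: bank0 row0 -> MISS (open row0); precharges=3
Acc 8: bank0 row2 -> MISS (open row2); precharges=4
Acc 9: bank2 row2 -> MISS (open row2); precharges=5
Acc 10: bank0 row1 -> MISS (open row1); precharges=6
Acc 11: bank0 row1 -> HIT
Acc 12: bank1 row2 -> MISS (open row2); precharges=7

Answer: 7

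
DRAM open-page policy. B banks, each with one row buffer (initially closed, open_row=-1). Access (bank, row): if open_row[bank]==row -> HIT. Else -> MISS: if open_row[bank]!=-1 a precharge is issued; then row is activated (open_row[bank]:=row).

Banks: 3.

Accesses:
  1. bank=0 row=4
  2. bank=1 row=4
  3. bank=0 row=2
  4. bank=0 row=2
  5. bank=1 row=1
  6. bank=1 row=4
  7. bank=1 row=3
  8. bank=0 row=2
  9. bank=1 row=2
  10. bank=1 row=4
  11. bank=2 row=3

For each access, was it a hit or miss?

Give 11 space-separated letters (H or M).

Acc 1: bank0 row4 -> MISS (open row4); precharges=0
Acc 2: bank1 row4 -> MISS (open row4); precharges=0
Acc 3: bank0 row2 -> MISS (open row2); precharges=1
Acc 4: bank0 row2 -> HIT
Acc 5: bank1 row1 -> MISS (open row1); precharges=2
Acc 6: bank1 row4 -> MISS (open row4); precharges=3
Acc 7: bank1 row3 -> MISS (open row3); precharges=4
Acc 8: bank0 row2 -> HIT
Acc 9: bank1 row2 -> MISS (open row2); precharges=5
Acc 10: bank1 row4 -> MISS (open row4); precharges=6
Acc 11: bank2 row3 -> MISS (open row3); precharges=6

Answer: M M M H M M M H M M M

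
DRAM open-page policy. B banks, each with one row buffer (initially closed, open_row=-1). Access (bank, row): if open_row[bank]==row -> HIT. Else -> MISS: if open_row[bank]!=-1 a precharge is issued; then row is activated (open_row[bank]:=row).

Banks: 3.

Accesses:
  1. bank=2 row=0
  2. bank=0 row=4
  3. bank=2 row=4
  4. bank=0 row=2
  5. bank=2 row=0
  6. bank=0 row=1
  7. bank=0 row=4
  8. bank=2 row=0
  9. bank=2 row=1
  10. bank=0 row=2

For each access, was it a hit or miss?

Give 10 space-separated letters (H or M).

Answer: M M M M M M M H M M

Derivation:
Acc 1: bank2 row0 -> MISS (open row0); precharges=0
Acc 2: bank0 row4 -> MISS (open row4); precharges=0
Acc 3: bank2 row4 -> MISS (open row4); precharges=1
Acc 4: bank0 row2 -> MISS (open row2); precharges=2
Acc 5: bank2 row0 -> MISS (open row0); precharges=3
Acc 6: bank0 row1 -> MISS (open row1); precharges=4
Acc 7: bank0 row4 -> MISS (open row4); precharges=5
Acc 8: bank2 row0 -> HIT
Acc 9: bank2 row1 -> MISS (open row1); precharges=6
Acc 10: bank0 row2 -> MISS (open row2); precharges=7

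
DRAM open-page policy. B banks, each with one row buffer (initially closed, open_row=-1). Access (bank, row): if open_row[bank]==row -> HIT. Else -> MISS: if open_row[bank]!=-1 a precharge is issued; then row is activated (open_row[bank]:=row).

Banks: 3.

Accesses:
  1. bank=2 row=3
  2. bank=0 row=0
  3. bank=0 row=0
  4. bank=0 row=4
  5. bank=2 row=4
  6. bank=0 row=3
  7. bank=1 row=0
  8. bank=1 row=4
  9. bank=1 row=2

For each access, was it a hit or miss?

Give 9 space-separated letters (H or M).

Answer: M M H M M M M M M

Derivation:
Acc 1: bank2 row3 -> MISS (open row3); precharges=0
Acc 2: bank0 row0 -> MISS (open row0); precharges=0
Acc 3: bank0 row0 -> HIT
Acc 4: bank0 row4 -> MISS (open row4); precharges=1
Acc 5: bank2 row4 -> MISS (open row4); precharges=2
Acc 6: bank0 row3 -> MISS (open row3); precharges=3
Acc 7: bank1 row0 -> MISS (open row0); precharges=3
Acc 8: bank1 row4 -> MISS (open row4); precharges=4
Acc 9: bank1 row2 -> MISS (open row2); precharges=5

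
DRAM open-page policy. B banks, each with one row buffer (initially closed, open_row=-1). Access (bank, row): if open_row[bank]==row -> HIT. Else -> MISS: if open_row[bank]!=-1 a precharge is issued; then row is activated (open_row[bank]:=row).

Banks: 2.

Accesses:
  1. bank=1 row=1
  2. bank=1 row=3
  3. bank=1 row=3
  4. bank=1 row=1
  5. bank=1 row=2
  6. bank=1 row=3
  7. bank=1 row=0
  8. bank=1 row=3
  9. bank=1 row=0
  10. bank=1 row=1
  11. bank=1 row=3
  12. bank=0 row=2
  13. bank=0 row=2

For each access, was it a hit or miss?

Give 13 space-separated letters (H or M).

Answer: M M H M M M M M M M M M H

Derivation:
Acc 1: bank1 row1 -> MISS (open row1); precharges=0
Acc 2: bank1 row3 -> MISS (open row3); precharges=1
Acc 3: bank1 row3 -> HIT
Acc 4: bank1 row1 -> MISS (open row1); precharges=2
Acc 5: bank1 row2 -> MISS (open row2); precharges=3
Acc 6: bank1 row3 -> MISS (open row3); precharges=4
Acc 7: bank1 row0 -> MISS (open row0); precharges=5
Acc 8: bank1 row3 -> MISS (open row3); precharges=6
Acc 9: bank1 row0 -> MISS (open row0); precharges=7
Acc 10: bank1 row1 -> MISS (open row1); precharges=8
Acc 11: bank1 row3 -> MISS (open row3); precharges=9
Acc 12: bank0 row2 -> MISS (open row2); precharges=9
Acc 13: bank0 row2 -> HIT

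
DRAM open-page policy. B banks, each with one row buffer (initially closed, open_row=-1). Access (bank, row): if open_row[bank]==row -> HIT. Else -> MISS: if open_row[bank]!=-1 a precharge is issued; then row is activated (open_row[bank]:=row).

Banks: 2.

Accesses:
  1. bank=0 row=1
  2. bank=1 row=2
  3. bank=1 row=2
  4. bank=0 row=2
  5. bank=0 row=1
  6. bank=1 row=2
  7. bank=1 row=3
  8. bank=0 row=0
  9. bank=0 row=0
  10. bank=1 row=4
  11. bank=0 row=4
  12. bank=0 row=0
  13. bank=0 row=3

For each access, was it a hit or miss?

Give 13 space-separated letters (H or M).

Answer: M M H M M H M M H M M M M

Derivation:
Acc 1: bank0 row1 -> MISS (open row1); precharges=0
Acc 2: bank1 row2 -> MISS (open row2); precharges=0
Acc 3: bank1 row2 -> HIT
Acc 4: bank0 row2 -> MISS (open row2); precharges=1
Acc 5: bank0 row1 -> MISS (open row1); precharges=2
Acc 6: bank1 row2 -> HIT
Acc 7: bank1 row3 -> MISS (open row3); precharges=3
Acc 8: bank0 row0 -> MISS (open row0); precharges=4
Acc 9: bank0 row0 -> HIT
Acc 10: bank1 row4 -> MISS (open row4); precharges=5
Acc 11: bank0 row4 -> MISS (open row4); precharges=6
Acc 12: bank0 row0 -> MISS (open row0); precharges=7
Acc 13: bank0 row3 -> MISS (open row3); precharges=8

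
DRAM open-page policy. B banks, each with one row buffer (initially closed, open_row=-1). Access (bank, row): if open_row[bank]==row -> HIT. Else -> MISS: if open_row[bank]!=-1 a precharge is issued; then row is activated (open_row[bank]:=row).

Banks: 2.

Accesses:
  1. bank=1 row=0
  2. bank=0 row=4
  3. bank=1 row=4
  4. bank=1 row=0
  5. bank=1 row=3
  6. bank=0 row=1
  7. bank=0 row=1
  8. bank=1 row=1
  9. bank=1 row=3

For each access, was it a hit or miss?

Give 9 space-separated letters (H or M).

Answer: M M M M M M H M M

Derivation:
Acc 1: bank1 row0 -> MISS (open row0); precharges=0
Acc 2: bank0 row4 -> MISS (open row4); precharges=0
Acc 3: bank1 row4 -> MISS (open row4); precharges=1
Acc 4: bank1 row0 -> MISS (open row0); precharges=2
Acc 5: bank1 row3 -> MISS (open row3); precharges=3
Acc 6: bank0 row1 -> MISS (open row1); precharges=4
Acc 7: bank0 row1 -> HIT
Acc 8: bank1 row1 -> MISS (open row1); precharges=5
Acc 9: bank1 row3 -> MISS (open row3); precharges=6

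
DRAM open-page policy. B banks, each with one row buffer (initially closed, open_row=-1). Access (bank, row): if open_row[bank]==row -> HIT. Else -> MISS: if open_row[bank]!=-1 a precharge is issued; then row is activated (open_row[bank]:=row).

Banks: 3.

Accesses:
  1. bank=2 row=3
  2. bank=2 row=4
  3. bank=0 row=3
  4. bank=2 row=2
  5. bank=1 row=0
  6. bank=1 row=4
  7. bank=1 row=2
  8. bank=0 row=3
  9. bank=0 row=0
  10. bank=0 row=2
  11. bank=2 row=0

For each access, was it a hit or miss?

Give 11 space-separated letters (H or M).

Answer: M M M M M M M H M M M

Derivation:
Acc 1: bank2 row3 -> MISS (open row3); precharges=0
Acc 2: bank2 row4 -> MISS (open row4); precharges=1
Acc 3: bank0 row3 -> MISS (open row3); precharges=1
Acc 4: bank2 row2 -> MISS (open row2); precharges=2
Acc 5: bank1 row0 -> MISS (open row0); precharges=2
Acc 6: bank1 row4 -> MISS (open row4); precharges=3
Acc 7: bank1 row2 -> MISS (open row2); precharges=4
Acc 8: bank0 row3 -> HIT
Acc 9: bank0 row0 -> MISS (open row0); precharges=5
Acc 10: bank0 row2 -> MISS (open row2); precharges=6
Acc 11: bank2 row0 -> MISS (open row0); precharges=7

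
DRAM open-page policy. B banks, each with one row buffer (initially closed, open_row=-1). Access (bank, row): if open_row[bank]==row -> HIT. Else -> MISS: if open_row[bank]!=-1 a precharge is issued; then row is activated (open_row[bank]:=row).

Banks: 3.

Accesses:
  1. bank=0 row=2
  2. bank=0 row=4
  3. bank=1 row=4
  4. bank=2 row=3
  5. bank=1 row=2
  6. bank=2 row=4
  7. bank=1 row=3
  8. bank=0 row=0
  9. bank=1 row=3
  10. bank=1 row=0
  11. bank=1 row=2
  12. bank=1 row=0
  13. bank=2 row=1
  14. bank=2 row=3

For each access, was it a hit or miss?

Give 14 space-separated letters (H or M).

Acc 1: bank0 row2 -> MISS (open row2); precharges=0
Acc 2: bank0 row4 -> MISS (open row4); precharges=1
Acc 3: bank1 row4 -> MISS (open row4); precharges=1
Acc 4: bank2 row3 -> MISS (open row3); precharges=1
Acc 5: bank1 row2 -> MISS (open row2); precharges=2
Acc 6: bank2 row4 -> MISS (open row4); precharges=3
Acc 7: bank1 row3 -> MISS (open row3); precharges=4
Acc 8: bank0 row0 -> MISS (open row0); precharges=5
Acc 9: bank1 row3 -> HIT
Acc 10: bank1 row0 -> MISS (open row0); precharges=6
Acc 11: bank1 row2 -> MISS (open row2); precharges=7
Acc 12: bank1 row0 -> MISS (open row0); precharges=8
Acc 13: bank2 row1 -> MISS (open row1); precharges=9
Acc 14: bank2 row3 -> MISS (open row3); precharges=10

Answer: M M M M M M M M H M M M M M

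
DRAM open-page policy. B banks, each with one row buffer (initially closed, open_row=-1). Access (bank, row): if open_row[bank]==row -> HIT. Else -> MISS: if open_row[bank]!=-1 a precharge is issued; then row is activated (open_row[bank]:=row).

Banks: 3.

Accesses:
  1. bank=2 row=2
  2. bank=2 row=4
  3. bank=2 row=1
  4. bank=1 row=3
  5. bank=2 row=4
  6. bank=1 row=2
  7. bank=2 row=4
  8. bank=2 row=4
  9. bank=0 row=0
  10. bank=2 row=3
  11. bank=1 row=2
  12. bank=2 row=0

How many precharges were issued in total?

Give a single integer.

Acc 1: bank2 row2 -> MISS (open row2); precharges=0
Acc 2: bank2 row4 -> MISS (open row4); precharges=1
Acc 3: bank2 row1 -> MISS (open row1); precharges=2
Acc 4: bank1 row3 -> MISS (open row3); precharges=2
Acc 5: bank2 row4 -> MISS (open row4); precharges=3
Acc 6: bank1 row2 -> MISS (open row2); precharges=4
Acc 7: bank2 row4 -> HIT
Acc 8: bank2 row4 -> HIT
Acc 9: bank0 row0 -> MISS (open row0); precharges=4
Acc 10: bank2 row3 -> MISS (open row3); precharges=5
Acc 11: bank1 row2 -> HIT
Acc 12: bank2 row0 -> MISS (open row0); precharges=6

Answer: 6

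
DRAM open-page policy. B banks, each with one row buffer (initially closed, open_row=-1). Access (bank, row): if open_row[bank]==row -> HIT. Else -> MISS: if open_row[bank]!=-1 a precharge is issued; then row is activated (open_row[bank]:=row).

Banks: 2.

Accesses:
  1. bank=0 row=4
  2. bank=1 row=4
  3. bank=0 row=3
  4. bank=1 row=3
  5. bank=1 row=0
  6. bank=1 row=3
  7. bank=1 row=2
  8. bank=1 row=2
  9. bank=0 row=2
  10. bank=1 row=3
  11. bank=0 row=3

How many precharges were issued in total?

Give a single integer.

Answer: 8

Derivation:
Acc 1: bank0 row4 -> MISS (open row4); precharges=0
Acc 2: bank1 row4 -> MISS (open row4); precharges=0
Acc 3: bank0 row3 -> MISS (open row3); precharges=1
Acc 4: bank1 row3 -> MISS (open row3); precharges=2
Acc 5: bank1 row0 -> MISS (open row0); precharges=3
Acc 6: bank1 row3 -> MISS (open row3); precharges=4
Acc 7: bank1 row2 -> MISS (open row2); precharges=5
Acc 8: bank1 row2 -> HIT
Acc 9: bank0 row2 -> MISS (open row2); precharges=6
Acc 10: bank1 row3 -> MISS (open row3); precharges=7
Acc 11: bank0 row3 -> MISS (open row3); precharges=8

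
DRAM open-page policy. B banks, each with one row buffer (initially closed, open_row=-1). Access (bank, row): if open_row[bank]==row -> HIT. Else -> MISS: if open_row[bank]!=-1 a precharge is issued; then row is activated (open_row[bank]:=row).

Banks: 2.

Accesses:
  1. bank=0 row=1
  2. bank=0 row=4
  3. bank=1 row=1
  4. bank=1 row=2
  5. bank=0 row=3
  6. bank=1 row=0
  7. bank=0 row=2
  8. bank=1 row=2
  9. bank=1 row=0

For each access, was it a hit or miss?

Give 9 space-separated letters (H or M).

Answer: M M M M M M M M M

Derivation:
Acc 1: bank0 row1 -> MISS (open row1); precharges=0
Acc 2: bank0 row4 -> MISS (open row4); precharges=1
Acc 3: bank1 row1 -> MISS (open row1); precharges=1
Acc 4: bank1 row2 -> MISS (open row2); precharges=2
Acc 5: bank0 row3 -> MISS (open row3); precharges=3
Acc 6: bank1 row0 -> MISS (open row0); precharges=4
Acc 7: bank0 row2 -> MISS (open row2); precharges=5
Acc 8: bank1 row2 -> MISS (open row2); precharges=6
Acc 9: bank1 row0 -> MISS (open row0); precharges=7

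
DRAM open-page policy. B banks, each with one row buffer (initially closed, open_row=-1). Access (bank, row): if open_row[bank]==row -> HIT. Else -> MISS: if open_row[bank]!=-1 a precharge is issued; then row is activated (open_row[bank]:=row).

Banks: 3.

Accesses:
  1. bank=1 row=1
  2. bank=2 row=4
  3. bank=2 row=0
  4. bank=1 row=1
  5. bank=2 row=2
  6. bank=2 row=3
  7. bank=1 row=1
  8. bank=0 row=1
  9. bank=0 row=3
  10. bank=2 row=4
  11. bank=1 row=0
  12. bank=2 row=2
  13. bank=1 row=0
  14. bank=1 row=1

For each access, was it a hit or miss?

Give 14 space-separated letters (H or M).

Answer: M M M H M M H M M M M M H M

Derivation:
Acc 1: bank1 row1 -> MISS (open row1); precharges=0
Acc 2: bank2 row4 -> MISS (open row4); precharges=0
Acc 3: bank2 row0 -> MISS (open row0); precharges=1
Acc 4: bank1 row1 -> HIT
Acc 5: bank2 row2 -> MISS (open row2); precharges=2
Acc 6: bank2 row3 -> MISS (open row3); precharges=3
Acc 7: bank1 row1 -> HIT
Acc 8: bank0 row1 -> MISS (open row1); precharges=3
Acc 9: bank0 row3 -> MISS (open row3); precharges=4
Acc 10: bank2 row4 -> MISS (open row4); precharges=5
Acc 11: bank1 row0 -> MISS (open row0); precharges=6
Acc 12: bank2 row2 -> MISS (open row2); precharges=7
Acc 13: bank1 row0 -> HIT
Acc 14: bank1 row1 -> MISS (open row1); precharges=8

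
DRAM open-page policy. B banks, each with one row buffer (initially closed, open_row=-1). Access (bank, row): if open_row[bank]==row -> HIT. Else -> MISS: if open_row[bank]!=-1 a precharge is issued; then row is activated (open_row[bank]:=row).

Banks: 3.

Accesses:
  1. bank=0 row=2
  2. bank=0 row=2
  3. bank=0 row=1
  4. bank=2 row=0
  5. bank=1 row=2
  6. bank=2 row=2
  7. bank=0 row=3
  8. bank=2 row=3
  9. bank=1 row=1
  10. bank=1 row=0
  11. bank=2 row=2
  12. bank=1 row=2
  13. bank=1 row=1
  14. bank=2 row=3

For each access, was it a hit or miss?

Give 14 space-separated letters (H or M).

Acc 1: bank0 row2 -> MISS (open row2); precharges=0
Acc 2: bank0 row2 -> HIT
Acc 3: bank0 row1 -> MISS (open row1); precharges=1
Acc 4: bank2 row0 -> MISS (open row0); precharges=1
Acc 5: bank1 row2 -> MISS (open row2); precharges=1
Acc 6: bank2 row2 -> MISS (open row2); precharges=2
Acc 7: bank0 row3 -> MISS (open row3); precharges=3
Acc 8: bank2 row3 -> MISS (open row3); precharges=4
Acc 9: bank1 row1 -> MISS (open row1); precharges=5
Acc 10: bank1 row0 -> MISS (open row0); precharges=6
Acc 11: bank2 row2 -> MISS (open row2); precharges=7
Acc 12: bank1 row2 -> MISS (open row2); precharges=8
Acc 13: bank1 row1 -> MISS (open row1); precharges=9
Acc 14: bank2 row3 -> MISS (open row3); precharges=10

Answer: M H M M M M M M M M M M M M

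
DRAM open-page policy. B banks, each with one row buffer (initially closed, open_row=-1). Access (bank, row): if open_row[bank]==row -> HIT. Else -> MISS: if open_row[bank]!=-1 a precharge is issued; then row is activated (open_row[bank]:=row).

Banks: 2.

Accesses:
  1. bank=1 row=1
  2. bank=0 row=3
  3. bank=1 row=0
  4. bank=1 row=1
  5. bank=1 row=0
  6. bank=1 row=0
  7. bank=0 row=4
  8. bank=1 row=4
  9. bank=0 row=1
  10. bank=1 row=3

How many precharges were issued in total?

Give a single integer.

Acc 1: bank1 row1 -> MISS (open row1); precharges=0
Acc 2: bank0 row3 -> MISS (open row3); precharges=0
Acc 3: bank1 row0 -> MISS (open row0); precharges=1
Acc 4: bank1 row1 -> MISS (open row1); precharges=2
Acc 5: bank1 row0 -> MISS (open row0); precharges=3
Acc 6: bank1 row0 -> HIT
Acc 7: bank0 row4 -> MISS (open row4); precharges=4
Acc 8: bank1 row4 -> MISS (open row4); precharges=5
Acc 9: bank0 row1 -> MISS (open row1); precharges=6
Acc 10: bank1 row3 -> MISS (open row3); precharges=7

Answer: 7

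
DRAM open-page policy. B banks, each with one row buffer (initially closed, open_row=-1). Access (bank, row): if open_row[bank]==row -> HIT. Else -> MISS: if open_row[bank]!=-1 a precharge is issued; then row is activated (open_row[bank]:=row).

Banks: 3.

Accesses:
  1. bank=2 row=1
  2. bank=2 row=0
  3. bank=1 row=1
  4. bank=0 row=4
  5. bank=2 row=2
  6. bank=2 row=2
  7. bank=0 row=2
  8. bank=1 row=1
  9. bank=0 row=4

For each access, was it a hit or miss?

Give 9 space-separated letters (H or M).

Acc 1: bank2 row1 -> MISS (open row1); precharges=0
Acc 2: bank2 row0 -> MISS (open row0); precharges=1
Acc 3: bank1 row1 -> MISS (open row1); precharges=1
Acc 4: bank0 row4 -> MISS (open row4); precharges=1
Acc 5: bank2 row2 -> MISS (open row2); precharges=2
Acc 6: bank2 row2 -> HIT
Acc 7: bank0 row2 -> MISS (open row2); precharges=3
Acc 8: bank1 row1 -> HIT
Acc 9: bank0 row4 -> MISS (open row4); precharges=4

Answer: M M M M M H M H M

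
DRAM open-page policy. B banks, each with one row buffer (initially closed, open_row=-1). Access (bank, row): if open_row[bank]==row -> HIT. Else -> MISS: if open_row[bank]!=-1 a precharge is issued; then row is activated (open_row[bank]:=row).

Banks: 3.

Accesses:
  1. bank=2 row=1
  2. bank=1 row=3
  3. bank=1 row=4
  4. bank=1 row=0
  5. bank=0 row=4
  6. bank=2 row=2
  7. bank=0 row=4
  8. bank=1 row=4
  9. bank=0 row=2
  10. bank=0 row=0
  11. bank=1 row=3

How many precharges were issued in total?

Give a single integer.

Answer: 7

Derivation:
Acc 1: bank2 row1 -> MISS (open row1); precharges=0
Acc 2: bank1 row3 -> MISS (open row3); precharges=0
Acc 3: bank1 row4 -> MISS (open row4); precharges=1
Acc 4: bank1 row0 -> MISS (open row0); precharges=2
Acc 5: bank0 row4 -> MISS (open row4); precharges=2
Acc 6: bank2 row2 -> MISS (open row2); precharges=3
Acc 7: bank0 row4 -> HIT
Acc 8: bank1 row4 -> MISS (open row4); precharges=4
Acc 9: bank0 row2 -> MISS (open row2); precharges=5
Acc 10: bank0 row0 -> MISS (open row0); precharges=6
Acc 11: bank1 row3 -> MISS (open row3); precharges=7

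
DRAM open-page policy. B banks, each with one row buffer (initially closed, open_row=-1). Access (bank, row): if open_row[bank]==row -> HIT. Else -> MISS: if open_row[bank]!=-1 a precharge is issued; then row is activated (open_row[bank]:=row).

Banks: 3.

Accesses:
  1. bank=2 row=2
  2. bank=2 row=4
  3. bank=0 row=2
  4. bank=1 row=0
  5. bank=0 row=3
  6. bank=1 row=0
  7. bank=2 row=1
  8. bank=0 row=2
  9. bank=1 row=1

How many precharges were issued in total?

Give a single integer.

Acc 1: bank2 row2 -> MISS (open row2); precharges=0
Acc 2: bank2 row4 -> MISS (open row4); precharges=1
Acc 3: bank0 row2 -> MISS (open row2); precharges=1
Acc 4: bank1 row0 -> MISS (open row0); precharges=1
Acc 5: bank0 row3 -> MISS (open row3); precharges=2
Acc 6: bank1 row0 -> HIT
Acc 7: bank2 row1 -> MISS (open row1); precharges=3
Acc 8: bank0 row2 -> MISS (open row2); precharges=4
Acc 9: bank1 row1 -> MISS (open row1); precharges=5

Answer: 5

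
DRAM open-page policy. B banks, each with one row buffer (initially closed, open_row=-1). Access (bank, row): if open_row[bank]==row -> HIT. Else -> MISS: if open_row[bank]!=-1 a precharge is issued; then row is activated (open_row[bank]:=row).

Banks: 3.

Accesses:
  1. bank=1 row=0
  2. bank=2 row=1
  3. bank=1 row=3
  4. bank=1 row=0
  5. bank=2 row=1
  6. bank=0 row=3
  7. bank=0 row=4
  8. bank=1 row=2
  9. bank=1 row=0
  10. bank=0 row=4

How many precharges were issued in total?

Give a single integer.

Answer: 5

Derivation:
Acc 1: bank1 row0 -> MISS (open row0); precharges=0
Acc 2: bank2 row1 -> MISS (open row1); precharges=0
Acc 3: bank1 row3 -> MISS (open row3); precharges=1
Acc 4: bank1 row0 -> MISS (open row0); precharges=2
Acc 5: bank2 row1 -> HIT
Acc 6: bank0 row3 -> MISS (open row3); precharges=2
Acc 7: bank0 row4 -> MISS (open row4); precharges=3
Acc 8: bank1 row2 -> MISS (open row2); precharges=4
Acc 9: bank1 row0 -> MISS (open row0); precharges=5
Acc 10: bank0 row4 -> HIT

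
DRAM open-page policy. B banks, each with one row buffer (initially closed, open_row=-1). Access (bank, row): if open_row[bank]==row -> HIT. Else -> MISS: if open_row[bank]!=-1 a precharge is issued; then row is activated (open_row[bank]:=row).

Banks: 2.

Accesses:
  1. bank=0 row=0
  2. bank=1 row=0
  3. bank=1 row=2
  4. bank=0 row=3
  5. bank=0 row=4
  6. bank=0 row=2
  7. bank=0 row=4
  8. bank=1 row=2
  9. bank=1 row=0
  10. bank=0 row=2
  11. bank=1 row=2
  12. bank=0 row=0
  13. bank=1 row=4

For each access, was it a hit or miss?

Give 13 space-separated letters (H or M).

Acc 1: bank0 row0 -> MISS (open row0); precharges=0
Acc 2: bank1 row0 -> MISS (open row0); precharges=0
Acc 3: bank1 row2 -> MISS (open row2); precharges=1
Acc 4: bank0 row3 -> MISS (open row3); precharges=2
Acc 5: bank0 row4 -> MISS (open row4); precharges=3
Acc 6: bank0 row2 -> MISS (open row2); precharges=4
Acc 7: bank0 row4 -> MISS (open row4); precharges=5
Acc 8: bank1 row2 -> HIT
Acc 9: bank1 row0 -> MISS (open row0); precharges=6
Acc 10: bank0 row2 -> MISS (open row2); precharges=7
Acc 11: bank1 row2 -> MISS (open row2); precharges=8
Acc 12: bank0 row0 -> MISS (open row0); precharges=9
Acc 13: bank1 row4 -> MISS (open row4); precharges=10

Answer: M M M M M M M H M M M M M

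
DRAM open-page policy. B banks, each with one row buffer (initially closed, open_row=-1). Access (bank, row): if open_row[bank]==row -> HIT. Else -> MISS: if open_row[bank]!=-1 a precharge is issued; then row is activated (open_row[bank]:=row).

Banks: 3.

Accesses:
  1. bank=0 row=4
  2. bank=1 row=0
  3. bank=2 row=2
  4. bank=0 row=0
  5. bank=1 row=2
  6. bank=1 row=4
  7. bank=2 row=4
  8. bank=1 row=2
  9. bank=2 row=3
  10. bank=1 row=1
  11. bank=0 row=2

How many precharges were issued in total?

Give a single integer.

Acc 1: bank0 row4 -> MISS (open row4); precharges=0
Acc 2: bank1 row0 -> MISS (open row0); precharges=0
Acc 3: bank2 row2 -> MISS (open row2); precharges=0
Acc 4: bank0 row0 -> MISS (open row0); precharges=1
Acc 5: bank1 row2 -> MISS (open row2); precharges=2
Acc 6: bank1 row4 -> MISS (open row4); precharges=3
Acc 7: bank2 row4 -> MISS (open row4); precharges=4
Acc 8: bank1 row2 -> MISS (open row2); precharges=5
Acc 9: bank2 row3 -> MISS (open row3); precharges=6
Acc 10: bank1 row1 -> MISS (open row1); precharges=7
Acc 11: bank0 row2 -> MISS (open row2); precharges=8

Answer: 8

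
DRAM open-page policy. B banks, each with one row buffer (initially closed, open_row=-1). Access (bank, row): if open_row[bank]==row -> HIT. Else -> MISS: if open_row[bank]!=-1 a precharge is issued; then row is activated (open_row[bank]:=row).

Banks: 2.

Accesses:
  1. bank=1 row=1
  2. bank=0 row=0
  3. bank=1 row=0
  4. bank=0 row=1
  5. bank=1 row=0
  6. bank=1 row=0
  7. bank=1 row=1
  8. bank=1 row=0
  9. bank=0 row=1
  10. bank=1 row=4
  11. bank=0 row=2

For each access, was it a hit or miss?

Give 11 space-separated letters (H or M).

Answer: M M M M H H M M H M M

Derivation:
Acc 1: bank1 row1 -> MISS (open row1); precharges=0
Acc 2: bank0 row0 -> MISS (open row0); precharges=0
Acc 3: bank1 row0 -> MISS (open row0); precharges=1
Acc 4: bank0 row1 -> MISS (open row1); precharges=2
Acc 5: bank1 row0 -> HIT
Acc 6: bank1 row0 -> HIT
Acc 7: bank1 row1 -> MISS (open row1); precharges=3
Acc 8: bank1 row0 -> MISS (open row0); precharges=4
Acc 9: bank0 row1 -> HIT
Acc 10: bank1 row4 -> MISS (open row4); precharges=5
Acc 11: bank0 row2 -> MISS (open row2); precharges=6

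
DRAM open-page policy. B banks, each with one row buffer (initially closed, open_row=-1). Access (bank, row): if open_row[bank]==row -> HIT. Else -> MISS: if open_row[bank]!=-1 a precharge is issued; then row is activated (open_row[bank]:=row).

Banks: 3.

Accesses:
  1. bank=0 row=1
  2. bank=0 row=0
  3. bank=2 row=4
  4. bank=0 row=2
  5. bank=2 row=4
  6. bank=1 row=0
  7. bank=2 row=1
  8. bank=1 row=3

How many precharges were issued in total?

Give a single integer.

Acc 1: bank0 row1 -> MISS (open row1); precharges=0
Acc 2: bank0 row0 -> MISS (open row0); precharges=1
Acc 3: bank2 row4 -> MISS (open row4); precharges=1
Acc 4: bank0 row2 -> MISS (open row2); precharges=2
Acc 5: bank2 row4 -> HIT
Acc 6: bank1 row0 -> MISS (open row0); precharges=2
Acc 7: bank2 row1 -> MISS (open row1); precharges=3
Acc 8: bank1 row3 -> MISS (open row3); precharges=4

Answer: 4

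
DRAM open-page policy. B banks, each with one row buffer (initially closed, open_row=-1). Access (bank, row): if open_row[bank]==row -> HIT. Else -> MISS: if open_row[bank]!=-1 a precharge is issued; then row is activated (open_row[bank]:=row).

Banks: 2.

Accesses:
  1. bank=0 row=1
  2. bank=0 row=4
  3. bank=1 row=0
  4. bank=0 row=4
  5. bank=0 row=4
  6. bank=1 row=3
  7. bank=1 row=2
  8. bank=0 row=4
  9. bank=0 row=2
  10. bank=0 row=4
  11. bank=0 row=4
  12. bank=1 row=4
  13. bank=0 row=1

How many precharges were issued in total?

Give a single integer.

Acc 1: bank0 row1 -> MISS (open row1); precharges=0
Acc 2: bank0 row4 -> MISS (open row4); precharges=1
Acc 3: bank1 row0 -> MISS (open row0); precharges=1
Acc 4: bank0 row4 -> HIT
Acc 5: bank0 row4 -> HIT
Acc 6: bank1 row3 -> MISS (open row3); precharges=2
Acc 7: bank1 row2 -> MISS (open row2); precharges=3
Acc 8: bank0 row4 -> HIT
Acc 9: bank0 row2 -> MISS (open row2); precharges=4
Acc 10: bank0 row4 -> MISS (open row4); precharges=5
Acc 11: bank0 row4 -> HIT
Acc 12: bank1 row4 -> MISS (open row4); precharges=6
Acc 13: bank0 row1 -> MISS (open row1); precharges=7

Answer: 7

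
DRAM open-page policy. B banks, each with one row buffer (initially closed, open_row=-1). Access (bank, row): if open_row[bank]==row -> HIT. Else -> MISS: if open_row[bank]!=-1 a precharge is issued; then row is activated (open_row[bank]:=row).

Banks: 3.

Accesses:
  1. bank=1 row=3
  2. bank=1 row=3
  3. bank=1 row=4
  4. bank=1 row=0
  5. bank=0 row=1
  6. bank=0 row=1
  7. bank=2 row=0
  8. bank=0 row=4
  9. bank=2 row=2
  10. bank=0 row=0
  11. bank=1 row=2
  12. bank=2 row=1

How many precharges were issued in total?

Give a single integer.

Answer: 7

Derivation:
Acc 1: bank1 row3 -> MISS (open row3); precharges=0
Acc 2: bank1 row3 -> HIT
Acc 3: bank1 row4 -> MISS (open row4); precharges=1
Acc 4: bank1 row0 -> MISS (open row0); precharges=2
Acc 5: bank0 row1 -> MISS (open row1); precharges=2
Acc 6: bank0 row1 -> HIT
Acc 7: bank2 row0 -> MISS (open row0); precharges=2
Acc 8: bank0 row4 -> MISS (open row4); precharges=3
Acc 9: bank2 row2 -> MISS (open row2); precharges=4
Acc 10: bank0 row0 -> MISS (open row0); precharges=5
Acc 11: bank1 row2 -> MISS (open row2); precharges=6
Acc 12: bank2 row1 -> MISS (open row1); precharges=7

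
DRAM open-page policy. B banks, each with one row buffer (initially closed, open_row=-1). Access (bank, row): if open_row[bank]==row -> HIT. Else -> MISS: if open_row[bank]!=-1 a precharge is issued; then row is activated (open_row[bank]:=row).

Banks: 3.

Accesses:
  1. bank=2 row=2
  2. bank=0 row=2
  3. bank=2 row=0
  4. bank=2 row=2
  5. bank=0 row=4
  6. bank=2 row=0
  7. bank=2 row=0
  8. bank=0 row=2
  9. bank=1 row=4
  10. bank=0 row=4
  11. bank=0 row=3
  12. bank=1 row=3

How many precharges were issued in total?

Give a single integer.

Answer: 8

Derivation:
Acc 1: bank2 row2 -> MISS (open row2); precharges=0
Acc 2: bank0 row2 -> MISS (open row2); precharges=0
Acc 3: bank2 row0 -> MISS (open row0); precharges=1
Acc 4: bank2 row2 -> MISS (open row2); precharges=2
Acc 5: bank0 row4 -> MISS (open row4); precharges=3
Acc 6: bank2 row0 -> MISS (open row0); precharges=4
Acc 7: bank2 row0 -> HIT
Acc 8: bank0 row2 -> MISS (open row2); precharges=5
Acc 9: bank1 row4 -> MISS (open row4); precharges=5
Acc 10: bank0 row4 -> MISS (open row4); precharges=6
Acc 11: bank0 row3 -> MISS (open row3); precharges=7
Acc 12: bank1 row3 -> MISS (open row3); precharges=8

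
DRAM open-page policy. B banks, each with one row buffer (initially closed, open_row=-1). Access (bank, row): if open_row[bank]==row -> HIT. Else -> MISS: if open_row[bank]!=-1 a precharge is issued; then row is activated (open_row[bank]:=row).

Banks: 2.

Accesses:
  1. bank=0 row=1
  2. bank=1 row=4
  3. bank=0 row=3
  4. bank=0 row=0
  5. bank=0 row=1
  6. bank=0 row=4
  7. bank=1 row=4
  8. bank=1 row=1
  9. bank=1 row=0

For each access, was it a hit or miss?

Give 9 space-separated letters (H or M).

Acc 1: bank0 row1 -> MISS (open row1); precharges=0
Acc 2: bank1 row4 -> MISS (open row4); precharges=0
Acc 3: bank0 row3 -> MISS (open row3); precharges=1
Acc 4: bank0 row0 -> MISS (open row0); precharges=2
Acc 5: bank0 row1 -> MISS (open row1); precharges=3
Acc 6: bank0 row4 -> MISS (open row4); precharges=4
Acc 7: bank1 row4 -> HIT
Acc 8: bank1 row1 -> MISS (open row1); precharges=5
Acc 9: bank1 row0 -> MISS (open row0); precharges=6

Answer: M M M M M M H M M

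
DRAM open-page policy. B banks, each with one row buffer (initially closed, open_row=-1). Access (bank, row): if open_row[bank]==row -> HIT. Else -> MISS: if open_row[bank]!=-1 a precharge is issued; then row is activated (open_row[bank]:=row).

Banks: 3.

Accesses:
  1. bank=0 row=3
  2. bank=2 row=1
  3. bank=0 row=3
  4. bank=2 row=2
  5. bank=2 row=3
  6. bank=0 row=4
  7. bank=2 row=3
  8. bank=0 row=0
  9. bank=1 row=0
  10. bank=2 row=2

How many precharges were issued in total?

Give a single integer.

Acc 1: bank0 row3 -> MISS (open row3); precharges=0
Acc 2: bank2 row1 -> MISS (open row1); precharges=0
Acc 3: bank0 row3 -> HIT
Acc 4: bank2 row2 -> MISS (open row2); precharges=1
Acc 5: bank2 row3 -> MISS (open row3); precharges=2
Acc 6: bank0 row4 -> MISS (open row4); precharges=3
Acc 7: bank2 row3 -> HIT
Acc 8: bank0 row0 -> MISS (open row0); precharges=4
Acc 9: bank1 row0 -> MISS (open row0); precharges=4
Acc 10: bank2 row2 -> MISS (open row2); precharges=5

Answer: 5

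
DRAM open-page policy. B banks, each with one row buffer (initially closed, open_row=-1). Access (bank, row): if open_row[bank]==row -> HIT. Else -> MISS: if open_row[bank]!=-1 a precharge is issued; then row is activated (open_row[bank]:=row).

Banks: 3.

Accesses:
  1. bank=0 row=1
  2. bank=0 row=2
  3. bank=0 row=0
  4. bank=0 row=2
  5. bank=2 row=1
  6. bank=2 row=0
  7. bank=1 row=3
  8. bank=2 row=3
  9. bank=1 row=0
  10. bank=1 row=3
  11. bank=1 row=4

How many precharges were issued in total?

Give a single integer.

Answer: 8

Derivation:
Acc 1: bank0 row1 -> MISS (open row1); precharges=0
Acc 2: bank0 row2 -> MISS (open row2); precharges=1
Acc 3: bank0 row0 -> MISS (open row0); precharges=2
Acc 4: bank0 row2 -> MISS (open row2); precharges=3
Acc 5: bank2 row1 -> MISS (open row1); precharges=3
Acc 6: bank2 row0 -> MISS (open row0); precharges=4
Acc 7: bank1 row3 -> MISS (open row3); precharges=4
Acc 8: bank2 row3 -> MISS (open row3); precharges=5
Acc 9: bank1 row0 -> MISS (open row0); precharges=6
Acc 10: bank1 row3 -> MISS (open row3); precharges=7
Acc 11: bank1 row4 -> MISS (open row4); precharges=8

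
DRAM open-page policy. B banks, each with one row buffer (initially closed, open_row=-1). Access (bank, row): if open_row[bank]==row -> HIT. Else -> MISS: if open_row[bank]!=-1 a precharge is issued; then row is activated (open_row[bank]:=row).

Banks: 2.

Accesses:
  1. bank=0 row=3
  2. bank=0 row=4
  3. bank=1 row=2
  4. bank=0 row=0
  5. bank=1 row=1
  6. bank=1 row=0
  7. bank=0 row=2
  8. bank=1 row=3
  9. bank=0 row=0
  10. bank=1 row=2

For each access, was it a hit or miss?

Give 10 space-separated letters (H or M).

Answer: M M M M M M M M M M

Derivation:
Acc 1: bank0 row3 -> MISS (open row3); precharges=0
Acc 2: bank0 row4 -> MISS (open row4); precharges=1
Acc 3: bank1 row2 -> MISS (open row2); precharges=1
Acc 4: bank0 row0 -> MISS (open row0); precharges=2
Acc 5: bank1 row1 -> MISS (open row1); precharges=3
Acc 6: bank1 row0 -> MISS (open row0); precharges=4
Acc 7: bank0 row2 -> MISS (open row2); precharges=5
Acc 8: bank1 row3 -> MISS (open row3); precharges=6
Acc 9: bank0 row0 -> MISS (open row0); precharges=7
Acc 10: bank1 row2 -> MISS (open row2); precharges=8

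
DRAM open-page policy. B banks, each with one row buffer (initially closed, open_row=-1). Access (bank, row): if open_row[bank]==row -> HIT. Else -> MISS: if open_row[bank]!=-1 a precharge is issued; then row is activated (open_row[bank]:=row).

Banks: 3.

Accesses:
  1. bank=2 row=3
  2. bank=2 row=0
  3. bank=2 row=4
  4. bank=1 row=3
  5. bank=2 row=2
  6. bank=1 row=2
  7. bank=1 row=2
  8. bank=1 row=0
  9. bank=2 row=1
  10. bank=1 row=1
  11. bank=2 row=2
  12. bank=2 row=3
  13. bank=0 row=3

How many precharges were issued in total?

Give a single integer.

Acc 1: bank2 row3 -> MISS (open row3); precharges=0
Acc 2: bank2 row0 -> MISS (open row0); precharges=1
Acc 3: bank2 row4 -> MISS (open row4); precharges=2
Acc 4: bank1 row3 -> MISS (open row3); precharges=2
Acc 5: bank2 row2 -> MISS (open row2); precharges=3
Acc 6: bank1 row2 -> MISS (open row2); precharges=4
Acc 7: bank1 row2 -> HIT
Acc 8: bank1 row0 -> MISS (open row0); precharges=5
Acc 9: bank2 row1 -> MISS (open row1); precharges=6
Acc 10: bank1 row1 -> MISS (open row1); precharges=7
Acc 11: bank2 row2 -> MISS (open row2); precharges=8
Acc 12: bank2 row3 -> MISS (open row3); precharges=9
Acc 13: bank0 row3 -> MISS (open row3); precharges=9

Answer: 9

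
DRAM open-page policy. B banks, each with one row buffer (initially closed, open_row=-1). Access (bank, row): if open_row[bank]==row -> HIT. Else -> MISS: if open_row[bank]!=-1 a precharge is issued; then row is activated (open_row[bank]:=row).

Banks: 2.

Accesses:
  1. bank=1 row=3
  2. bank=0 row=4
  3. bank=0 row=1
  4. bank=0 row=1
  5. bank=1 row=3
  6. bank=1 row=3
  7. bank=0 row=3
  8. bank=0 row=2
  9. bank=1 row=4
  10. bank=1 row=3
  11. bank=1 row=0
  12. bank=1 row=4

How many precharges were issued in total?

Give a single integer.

Answer: 7

Derivation:
Acc 1: bank1 row3 -> MISS (open row3); precharges=0
Acc 2: bank0 row4 -> MISS (open row4); precharges=0
Acc 3: bank0 row1 -> MISS (open row1); precharges=1
Acc 4: bank0 row1 -> HIT
Acc 5: bank1 row3 -> HIT
Acc 6: bank1 row3 -> HIT
Acc 7: bank0 row3 -> MISS (open row3); precharges=2
Acc 8: bank0 row2 -> MISS (open row2); precharges=3
Acc 9: bank1 row4 -> MISS (open row4); precharges=4
Acc 10: bank1 row3 -> MISS (open row3); precharges=5
Acc 11: bank1 row0 -> MISS (open row0); precharges=6
Acc 12: bank1 row4 -> MISS (open row4); precharges=7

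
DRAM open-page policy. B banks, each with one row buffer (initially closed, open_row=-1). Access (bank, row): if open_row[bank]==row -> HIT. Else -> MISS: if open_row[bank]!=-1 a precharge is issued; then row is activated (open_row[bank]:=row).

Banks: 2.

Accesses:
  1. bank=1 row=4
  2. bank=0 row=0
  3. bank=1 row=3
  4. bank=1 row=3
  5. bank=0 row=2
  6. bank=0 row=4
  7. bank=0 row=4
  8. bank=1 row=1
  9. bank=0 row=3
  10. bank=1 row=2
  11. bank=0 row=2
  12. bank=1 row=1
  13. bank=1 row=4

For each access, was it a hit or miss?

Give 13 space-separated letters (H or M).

Answer: M M M H M M H M M M M M M

Derivation:
Acc 1: bank1 row4 -> MISS (open row4); precharges=0
Acc 2: bank0 row0 -> MISS (open row0); precharges=0
Acc 3: bank1 row3 -> MISS (open row3); precharges=1
Acc 4: bank1 row3 -> HIT
Acc 5: bank0 row2 -> MISS (open row2); precharges=2
Acc 6: bank0 row4 -> MISS (open row4); precharges=3
Acc 7: bank0 row4 -> HIT
Acc 8: bank1 row1 -> MISS (open row1); precharges=4
Acc 9: bank0 row3 -> MISS (open row3); precharges=5
Acc 10: bank1 row2 -> MISS (open row2); precharges=6
Acc 11: bank0 row2 -> MISS (open row2); precharges=7
Acc 12: bank1 row1 -> MISS (open row1); precharges=8
Acc 13: bank1 row4 -> MISS (open row4); precharges=9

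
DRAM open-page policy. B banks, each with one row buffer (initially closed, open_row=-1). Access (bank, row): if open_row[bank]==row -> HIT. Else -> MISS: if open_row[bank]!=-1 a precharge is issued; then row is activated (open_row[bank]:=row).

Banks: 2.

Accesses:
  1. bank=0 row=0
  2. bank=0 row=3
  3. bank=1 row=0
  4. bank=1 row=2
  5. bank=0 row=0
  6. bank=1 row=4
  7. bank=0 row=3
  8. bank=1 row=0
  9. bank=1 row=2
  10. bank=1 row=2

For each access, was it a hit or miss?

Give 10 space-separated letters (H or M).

Acc 1: bank0 row0 -> MISS (open row0); precharges=0
Acc 2: bank0 row3 -> MISS (open row3); precharges=1
Acc 3: bank1 row0 -> MISS (open row0); precharges=1
Acc 4: bank1 row2 -> MISS (open row2); precharges=2
Acc 5: bank0 row0 -> MISS (open row0); precharges=3
Acc 6: bank1 row4 -> MISS (open row4); precharges=4
Acc 7: bank0 row3 -> MISS (open row3); precharges=5
Acc 8: bank1 row0 -> MISS (open row0); precharges=6
Acc 9: bank1 row2 -> MISS (open row2); precharges=7
Acc 10: bank1 row2 -> HIT

Answer: M M M M M M M M M H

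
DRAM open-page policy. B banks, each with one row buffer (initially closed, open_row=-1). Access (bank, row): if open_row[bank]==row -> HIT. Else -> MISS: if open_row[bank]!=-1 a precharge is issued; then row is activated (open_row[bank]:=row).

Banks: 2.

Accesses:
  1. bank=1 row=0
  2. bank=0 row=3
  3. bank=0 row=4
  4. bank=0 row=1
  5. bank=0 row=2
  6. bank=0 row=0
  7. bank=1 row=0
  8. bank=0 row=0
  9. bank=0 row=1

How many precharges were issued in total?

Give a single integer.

Answer: 5

Derivation:
Acc 1: bank1 row0 -> MISS (open row0); precharges=0
Acc 2: bank0 row3 -> MISS (open row3); precharges=0
Acc 3: bank0 row4 -> MISS (open row4); precharges=1
Acc 4: bank0 row1 -> MISS (open row1); precharges=2
Acc 5: bank0 row2 -> MISS (open row2); precharges=3
Acc 6: bank0 row0 -> MISS (open row0); precharges=4
Acc 7: bank1 row0 -> HIT
Acc 8: bank0 row0 -> HIT
Acc 9: bank0 row1 -> MISS (open row1); precharges=5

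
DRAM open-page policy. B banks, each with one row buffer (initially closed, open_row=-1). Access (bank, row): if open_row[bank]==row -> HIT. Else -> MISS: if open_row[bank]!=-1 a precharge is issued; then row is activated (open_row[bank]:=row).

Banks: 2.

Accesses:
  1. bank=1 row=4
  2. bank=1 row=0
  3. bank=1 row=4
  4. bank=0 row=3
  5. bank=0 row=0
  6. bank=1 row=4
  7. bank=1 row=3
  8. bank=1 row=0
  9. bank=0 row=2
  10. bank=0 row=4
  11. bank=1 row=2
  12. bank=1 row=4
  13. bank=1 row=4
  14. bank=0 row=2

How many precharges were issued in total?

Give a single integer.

Answer: 10

Derivation:
Acc 1: bank1 row4 -> MISS (open row4); precharges=0
Acc 2: bank1 row0 -> MISS (open row0); precharges=1
Acc 3: bank1 row4 -> MISS (open row4); precharges=2
Acc 4: bank0 row3 -> MISS (open row3); precharges=2
Acc 5: bank0 row0 -> MISS (open row0); precharges=3
Acc 6: bank1 row4 -> HIT
Acc 7: bank1 row3 -> MISS (open row3); precharges=4
Acc 8: bank1 row0 -> MISS (open row0); precharges=5
Acc 9: bank0 row2 -> MISS (open row2); precharges=6
Acc 10: bank0 row4 -> MISS (open row4); precharges=7
Acc 11: bank1 row2 -> MISS (open row2); precharges=8
Acc 12: bank1 row4 -> MISS (open row4); precharges=9
Acc 13: bank1 row4 -> HIT
Acc 14: bank0 row2 -> MISS (open row2); precharges=10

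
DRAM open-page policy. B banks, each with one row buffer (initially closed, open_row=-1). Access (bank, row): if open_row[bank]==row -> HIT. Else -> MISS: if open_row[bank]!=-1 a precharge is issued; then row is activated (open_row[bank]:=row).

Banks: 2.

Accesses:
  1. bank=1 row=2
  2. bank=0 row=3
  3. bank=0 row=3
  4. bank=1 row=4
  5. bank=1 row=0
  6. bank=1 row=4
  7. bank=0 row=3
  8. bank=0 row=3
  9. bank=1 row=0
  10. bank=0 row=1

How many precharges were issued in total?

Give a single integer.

Acc 1: bank1 row2 -> MISS (open row2); precharges=0
Acc 2: bank0 row3 -> MISS (open row3); precharges=0
Acc 3: bank0 row3 -> HIT
Acc 4: bank1 row4 -> MISS (open row4); precharges=1
Acc 5: bank1 row0 -> MISS (open row0); precharges=2
Acc 6: bank1 row4 -> MISS (open row4); precharges=3
Acc 7: bank0 row3 -> HIT
Acc 8: bank0 row3 -> HIT
Acc 9: bank1 row0 -> MISS (open row0); precharges=4
Acc 10: bank0 row1 -> MISS (open row1); precharges=5

Answer: 5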